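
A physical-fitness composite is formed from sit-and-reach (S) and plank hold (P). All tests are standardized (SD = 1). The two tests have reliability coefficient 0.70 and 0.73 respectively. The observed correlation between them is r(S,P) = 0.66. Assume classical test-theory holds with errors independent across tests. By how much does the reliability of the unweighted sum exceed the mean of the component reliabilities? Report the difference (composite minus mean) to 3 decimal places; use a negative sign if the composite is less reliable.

0.113

Var(sum) = 2 + 1.32 = 3.32; true-score variance = 1.43 + 1.32 = 2.75; composite reliability = 0.8283.
Mean component reliability = 0.7150.
Difference = 0.8283 − 0.7150 = 0.113.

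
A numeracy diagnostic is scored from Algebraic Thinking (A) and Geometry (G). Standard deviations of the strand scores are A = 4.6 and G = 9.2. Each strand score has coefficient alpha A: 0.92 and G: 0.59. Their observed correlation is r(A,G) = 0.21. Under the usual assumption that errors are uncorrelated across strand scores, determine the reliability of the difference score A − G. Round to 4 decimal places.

0.5865

Var(A−G) = 4.6² + 9.2² − 2·4.6·9.2·0.21 = 105.8 − 17.7744 = 88.0256.
Because errors are independent across components, Cov(Tᵢ,Tⱼ) = Cov(Xᵢ,Xⱼ); the off-diagonal part of the true-score variance is the same as above.
True-score variance = [4.6²·0.92 + 9.2²·0.59] − 17.7744 = 69.4048 − 17.7744 = 51.6304.
Reliability = 51.6304 / 88.0256 = 0.5865.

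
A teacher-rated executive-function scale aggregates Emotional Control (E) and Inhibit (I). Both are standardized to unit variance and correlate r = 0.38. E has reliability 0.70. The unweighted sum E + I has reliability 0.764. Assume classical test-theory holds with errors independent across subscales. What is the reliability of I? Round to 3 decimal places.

0.649

Var(E+I) = 2 + 2·0.38 = 2.760.
True-score variance = ρ_E + ρ_I + 2·0.38, so 0.764 = (0.70 + ρ_I + 0.76) / 2.760.
ρ_I = 0.764·2.760 − 0.70 − 0.76 = 0.649.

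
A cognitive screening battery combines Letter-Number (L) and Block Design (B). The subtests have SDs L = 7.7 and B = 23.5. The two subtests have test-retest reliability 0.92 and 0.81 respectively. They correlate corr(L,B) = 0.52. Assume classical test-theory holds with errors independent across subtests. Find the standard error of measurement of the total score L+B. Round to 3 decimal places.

Var(total) = 611.54 + 188.188 = 799.728.
True-score variance = 501.869 + 188.188 = 690.057, so reliability = 0.8629.
Error variance = 799.728 − 690.057 = 109.671; SEM = √109.671 = 10.472.

10.472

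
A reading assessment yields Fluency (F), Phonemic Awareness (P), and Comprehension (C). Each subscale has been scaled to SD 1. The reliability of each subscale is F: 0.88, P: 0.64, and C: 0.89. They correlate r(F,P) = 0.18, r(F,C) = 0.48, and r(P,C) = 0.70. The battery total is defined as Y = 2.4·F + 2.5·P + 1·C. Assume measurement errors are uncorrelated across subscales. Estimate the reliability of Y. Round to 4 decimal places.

0.8545

Var(Y) = 2.4² + 2.5² + 1 + 2·[6·0.18 + 2.4·0.48 + 2.5·0.70] = 13.01 + 7.964 = 20.974.
With uncorrelated errors the cross-covariances are all true-score covariance, so they carry over unchanged; only the diagonal terms shrink to ρᵢσᵢ².
True-score variance = [2.4²·0.88 + 2.5²·0.64 + 0.89] + 7.964 = 9.9588 + 7.964 = 17.9228.
Reliability = 17.9228 / 20.974 = 0.8545.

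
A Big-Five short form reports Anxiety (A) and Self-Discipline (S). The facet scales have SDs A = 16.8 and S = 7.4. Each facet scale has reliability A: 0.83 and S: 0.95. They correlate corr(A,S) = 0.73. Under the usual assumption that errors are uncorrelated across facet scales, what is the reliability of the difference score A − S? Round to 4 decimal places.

0.6738

Var(A−S) = 16.8² + 7.4² − 2·16.8·7.4·0.73 = 337 − 181.507 = 155.493.
Under uncorrelated errors the observed covariances equal the true-score covariances, so only the own-variance terms attenuate.
True-score variance = [16.8²·0.83 + 7.4²·0.95] − 181.507 = 286.281 − 181.507 = 104.774.
Reliability = 104.774 / 155.493 = 0.6738.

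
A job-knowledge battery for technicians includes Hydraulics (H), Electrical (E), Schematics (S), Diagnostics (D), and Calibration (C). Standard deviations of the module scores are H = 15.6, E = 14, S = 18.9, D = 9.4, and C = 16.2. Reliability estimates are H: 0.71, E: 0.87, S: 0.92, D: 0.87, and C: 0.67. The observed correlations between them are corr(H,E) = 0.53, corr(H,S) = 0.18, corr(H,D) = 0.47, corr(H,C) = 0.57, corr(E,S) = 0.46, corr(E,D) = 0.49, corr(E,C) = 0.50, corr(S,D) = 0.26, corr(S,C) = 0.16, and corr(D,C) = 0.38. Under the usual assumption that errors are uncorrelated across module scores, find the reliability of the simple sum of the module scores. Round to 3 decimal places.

0.921

Var(H+E+S+D+C) = 15.6² + 14² + 18.9² + 9.4² + 16.2² + 2·[15.6·14·0.53 + 15.6·18.9·0.18 + 15.6·9.4·0.47 + 15.6·16.2·0.57 + 14·18.9·0.46 + 14·9.4·0.49 + 14·16.2·0.50 + 18.9·9.4·0.26 + 18.9·16.2·0.16 + 9.4·16.2·0.38] = 1147.37 + 1668.88 = 2816.25.
With uncorrelated errors the cross-covariances are all true-score covariance, so they carry over unchanged; only the diagonal terms shrink to ρᵢσᵢ².
True-score variance = [15.6²·0.71 + 14²·0.87 + 18.9²·0.92 + 9.4²·0.87 + 16.2²·0.67] + 1668.88 = 924.647 + 1668.88 = 2593.53.
Reliability = 2593.53 / 2816.25 = 0.921.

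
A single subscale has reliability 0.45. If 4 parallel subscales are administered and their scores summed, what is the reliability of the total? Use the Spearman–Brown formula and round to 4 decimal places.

ρ_k = kρ / (1 + (k−1)ρ) = 4·0.45 / (1 + 3·0.45) = 1.800 / 2.350 = 0.7660.

0.7660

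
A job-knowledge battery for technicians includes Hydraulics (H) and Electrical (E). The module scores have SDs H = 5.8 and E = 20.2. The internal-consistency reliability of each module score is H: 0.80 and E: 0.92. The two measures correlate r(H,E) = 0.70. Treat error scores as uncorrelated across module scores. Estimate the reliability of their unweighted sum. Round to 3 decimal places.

0.935

Var(H+E) = 5.8² + 20.2² + 2·[5.8·20.2·0.70] = 441.68 + 164.024 = 605.704.
Under uncorrelated errors the observed covariances equal the true-score covariances, so only the own-variance terms attenuate.
True-score variance = [5.8²·0.80 + 20.2²·0.92] + 164.024 = 402.309 + 164.024 = 566.333.
Reliability = 566.333 / 605.704 = 0.935.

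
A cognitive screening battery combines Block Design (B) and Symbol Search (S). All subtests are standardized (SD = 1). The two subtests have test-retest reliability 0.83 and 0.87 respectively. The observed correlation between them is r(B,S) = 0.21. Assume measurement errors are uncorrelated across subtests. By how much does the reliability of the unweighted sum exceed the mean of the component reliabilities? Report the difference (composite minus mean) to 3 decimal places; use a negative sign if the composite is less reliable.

Var(sum) = 2 + 0.42 = 2.42; true-score variance = 1.7 + 0.42 = 2.12; composite reliability = 0.8760.
Mean component reliability = 0.8500.
Difference = 0.8760 − 0.8500 = 0.026.

0.026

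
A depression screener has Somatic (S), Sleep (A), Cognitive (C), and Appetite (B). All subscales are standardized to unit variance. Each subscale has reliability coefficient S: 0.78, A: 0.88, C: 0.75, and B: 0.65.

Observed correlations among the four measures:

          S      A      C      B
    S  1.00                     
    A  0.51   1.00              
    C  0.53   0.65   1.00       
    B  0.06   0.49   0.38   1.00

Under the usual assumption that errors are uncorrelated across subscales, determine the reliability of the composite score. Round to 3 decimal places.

Var(S+A+C+B) = 4 + 2·[0.51 + 0.53 + 0.06 + 0.65 + 0.49 + 0.38] = 4 + 5.24 = 9.24.
Because errors are independent across components, Cov(Tᵢ,Tⱼ) = Cov(Xᵢ,Xⱼ); the off-diagonal part of the true-score variance is the same as above.
True-score variance = [0.78 + 0.88 + 0.75 + 0.65] + 5.24 = 3.06 + 5.24 = 8.3.
Reliability = 8.3 / 9.24 = 0.898.

0.898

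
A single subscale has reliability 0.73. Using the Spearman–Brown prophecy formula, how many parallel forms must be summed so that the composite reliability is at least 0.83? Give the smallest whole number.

k ≥ ρ*(1−ρ₁)/(ρ₁(1−ρ*)) = 0.83·0.27 / (0.73·0.17) = 1.806.
Smallest integer k = 2.

2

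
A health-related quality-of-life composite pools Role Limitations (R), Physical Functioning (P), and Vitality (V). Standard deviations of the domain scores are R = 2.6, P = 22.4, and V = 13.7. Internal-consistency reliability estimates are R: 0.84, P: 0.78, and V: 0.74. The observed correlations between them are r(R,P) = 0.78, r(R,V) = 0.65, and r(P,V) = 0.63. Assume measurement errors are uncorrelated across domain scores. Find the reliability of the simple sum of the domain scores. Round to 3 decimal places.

Var(R+P+V) = 2.6² + 22.4² + 13.7² + 2·[2.6·22.4·0.78 + 2.6·13.7·0.65 + 22.4·13.7·0.63] = 696.21 + 523.829 = 1220.04.
With uncorrelated errors the cross-covariances are all true-score covariance, so they carry over unchanged; only the diagonal terms shrink to ρᵢσᵢ².
True-score variance = [2.6²·0.84 + 22.4²·0.78 + 13.7²·0.74] + 523.829 = 535.942 + 523.829 = 1059.77.
Reliability = 1059.77 / 1220.04 = 0.869.

0.869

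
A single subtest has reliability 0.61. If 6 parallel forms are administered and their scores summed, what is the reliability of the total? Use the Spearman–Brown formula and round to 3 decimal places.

0.904

ρ_k = kρ / (1 + (k−1)ρ) = 6·0.61 / (1 + 5·0.61) = 3.660 / 4.050 = 0.904.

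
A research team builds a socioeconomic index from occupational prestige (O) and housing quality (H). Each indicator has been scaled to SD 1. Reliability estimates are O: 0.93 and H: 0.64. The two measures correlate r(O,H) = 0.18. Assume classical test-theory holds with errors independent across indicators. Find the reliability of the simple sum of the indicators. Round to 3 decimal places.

0.818

Var(O+H) = 2 + 2·[0.18] = 2 + 0.36 = 2.36.
Under uncorrelated errors the observed covariances equal the true-score covariances, so only the own-variance terms attenuate.
True-score variance = [0.93 + 0.64] + 0.36 = 1.57 + 0.36 = 1.93.
Reliability = 1.93 / 2.36 = 0.818.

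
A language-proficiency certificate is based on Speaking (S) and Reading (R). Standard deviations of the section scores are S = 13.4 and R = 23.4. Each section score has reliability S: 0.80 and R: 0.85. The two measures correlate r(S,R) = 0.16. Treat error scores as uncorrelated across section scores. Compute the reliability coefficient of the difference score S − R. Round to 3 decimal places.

Var(S−R) = 13.4² + 23.4² − 2·13.4·23.4·0.16 = 727.12 − 100.339 = 626.781.
With uncorrelated errors the cross-covariances are all true-score covariance, so they carry over unchanged; only the diagonal terms shrink to ρᵢσᵢ².
True-score variance = [13.4²·0.80 + 23.4²·0.85] − 100.339 = 609.074 − 100.339 = 508.735.
Reliability = 508.735 / 626.781 = 0.812.

0.812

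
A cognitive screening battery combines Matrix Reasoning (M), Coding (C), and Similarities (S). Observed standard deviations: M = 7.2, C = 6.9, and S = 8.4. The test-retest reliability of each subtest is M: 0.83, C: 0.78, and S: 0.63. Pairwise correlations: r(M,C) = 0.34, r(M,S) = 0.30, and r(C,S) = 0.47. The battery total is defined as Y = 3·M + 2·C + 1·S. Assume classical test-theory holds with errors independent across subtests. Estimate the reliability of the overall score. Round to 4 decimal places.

Var(Y) = 3²·7.2² + 2²·6.9² + 8.4² + 2·[6·7.2·6.9·0.34 + 3·7.2·8.4·0.30 + 2·6.9·8.4·0.47] = 727.56 + 420.523 = 1148.08.
Under uncorrelated errors the observed covariances equal the true-score covariances, so only the own-variance terms attenuate.
True-score variance = [3²·7.2²·0.83 + 2²·6.9²·0.78 + 8.4²·0.63] + 420.523 = 580.241 + 420.523 = 1000.76.
Reliability = 1000.76 / 1148.08 = 0.8717.

0.8717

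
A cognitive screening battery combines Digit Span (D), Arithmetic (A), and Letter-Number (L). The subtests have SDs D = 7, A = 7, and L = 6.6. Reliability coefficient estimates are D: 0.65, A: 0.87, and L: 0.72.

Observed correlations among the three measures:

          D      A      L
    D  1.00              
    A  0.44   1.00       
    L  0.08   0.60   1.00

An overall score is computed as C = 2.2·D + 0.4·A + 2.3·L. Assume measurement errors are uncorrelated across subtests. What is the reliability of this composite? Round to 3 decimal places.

Var(C) = 2.2²·7² + 0.4²·7² + 2.3²·6.6² + 2·[0.88·7·7·0.44 + 5.06·7·6.6·0.08 + 0.92·7·6.6·0.60] = 475.432 + 126.354 = 601.786.
Under uncorrelated errors the observed covariances equal the true-score covariances, so only the own-variance terms attenuate.
True-score variance = [2.2²·7²·0.65 + 0.4²·7²·0.87 + 2.3²·6.6²·0.72] + 126.354 = 326.886 + 126.354 = 453.24.
Reliability = 453.24 / 601.786 = 0.753.

0.753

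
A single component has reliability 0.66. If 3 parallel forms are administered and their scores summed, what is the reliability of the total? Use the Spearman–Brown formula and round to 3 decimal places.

ρ_k = kρ / (1 + (k−1)ρ) = 3·0.66 / (1 + 2·0.66) = 1.980 / 2.320 = 0.853.

0.853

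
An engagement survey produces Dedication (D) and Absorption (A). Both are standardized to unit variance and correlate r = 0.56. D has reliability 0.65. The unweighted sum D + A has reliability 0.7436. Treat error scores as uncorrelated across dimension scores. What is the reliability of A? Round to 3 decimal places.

Var(D+A) = 2 + 2·0.56 = 3.120.
True-score variance = ρ_D + ρ_A + 2·0.56, so 0.7436 = (0.65 + ρ_A + 1.12) / 3.120.
ρ_A = 0.7436·3.120 − 0.65 − 1.12 = 0.550.

0.550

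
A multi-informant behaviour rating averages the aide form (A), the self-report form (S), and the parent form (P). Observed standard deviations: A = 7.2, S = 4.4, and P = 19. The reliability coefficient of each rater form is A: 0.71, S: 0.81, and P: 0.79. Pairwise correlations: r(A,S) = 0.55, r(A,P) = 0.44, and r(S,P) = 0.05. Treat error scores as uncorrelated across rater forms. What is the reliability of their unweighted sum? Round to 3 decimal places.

0.841

Var(A+S+P) = 7.2² + 4.4² + 19² + 2·[7.2·4.4·0.55 + 7.2·19·0.44 + 4.4·19·0.05] = 432.2 + 163.592 = 595.792.
Under uncorrelated errors the observed covariances equal the true-score covariances, so only the own-variance terms attenuate.
True-score variance = [7.2²·0.71 + 4.4²·0.81 + 19²·0.79] + 163.592 = 337.678 + 163.592 = 501.27.
Reliability = 501.27 / 595.792 = 0.841.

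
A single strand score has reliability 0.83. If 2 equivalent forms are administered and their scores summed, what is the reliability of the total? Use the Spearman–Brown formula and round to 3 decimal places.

ρ_k = kρ / (1 + (k−1)ρ) = 2·0.83 / (1 + 1·0.83) = 1.660 / 1.830 = 0.907.

0.907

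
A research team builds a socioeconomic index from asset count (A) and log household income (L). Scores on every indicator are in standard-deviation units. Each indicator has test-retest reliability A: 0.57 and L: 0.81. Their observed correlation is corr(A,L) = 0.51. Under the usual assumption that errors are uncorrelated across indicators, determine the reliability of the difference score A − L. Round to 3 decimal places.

0.367

Var(A−L) = 1 + 1 − 2·0.51 = 2 − 1.02 = 0.98.
Under uncorrelated errors the observed covariances equal the true-score covariances, so only the own-variance terms attenuate.
True-score variance = [0.57 + 0.81] − 1.02 = 1.38 − 1.02 = 0.36.
Reliability = 0.36 / 0.98 = 0.367.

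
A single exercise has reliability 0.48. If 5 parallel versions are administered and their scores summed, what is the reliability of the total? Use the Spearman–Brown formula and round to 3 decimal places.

ρ_k = kρ / (1 + (k−1)ρ) = 5·0.48 / (1 + 4·0.48) = 2.400 / 2.920 = 0.822.

0.822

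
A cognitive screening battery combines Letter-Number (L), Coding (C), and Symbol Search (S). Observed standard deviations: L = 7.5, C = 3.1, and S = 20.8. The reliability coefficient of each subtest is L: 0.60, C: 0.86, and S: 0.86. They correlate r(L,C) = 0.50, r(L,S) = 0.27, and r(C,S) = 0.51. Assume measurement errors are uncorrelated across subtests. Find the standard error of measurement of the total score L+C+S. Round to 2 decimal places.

Var(total) = 498.5 + 173.26 = 671.76.
True-score variance = 414.085 + 173.26 = 587.345, so reliability = 0.8743.
Error variance = 671.76 − 587.345 = 84.415; SEM = √84.415 = 9.19.

9.19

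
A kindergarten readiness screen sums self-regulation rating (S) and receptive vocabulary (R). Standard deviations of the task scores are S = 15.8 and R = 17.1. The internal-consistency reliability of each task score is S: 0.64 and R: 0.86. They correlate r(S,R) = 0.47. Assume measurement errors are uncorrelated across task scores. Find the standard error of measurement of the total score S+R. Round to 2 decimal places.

Var(total) = 542.05 + 253.969 = 796.019.
True-score variance = 411.242 + 253.969 = 665.211, so reliability = 0.8357.
Error variance = 796.019 − 665.211 = 130.808; SEM = √130.808 = 11.44.

11.44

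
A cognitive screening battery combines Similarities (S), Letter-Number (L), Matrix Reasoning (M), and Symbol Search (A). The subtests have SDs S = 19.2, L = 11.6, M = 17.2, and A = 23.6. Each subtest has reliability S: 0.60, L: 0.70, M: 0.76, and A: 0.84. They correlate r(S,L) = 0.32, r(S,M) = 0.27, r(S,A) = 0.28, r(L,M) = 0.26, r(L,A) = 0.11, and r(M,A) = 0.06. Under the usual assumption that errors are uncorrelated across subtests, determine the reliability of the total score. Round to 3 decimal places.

0.838

Var(S+L+M+A) = 19.2² + 11.6² + 17.2² + 23.6² + 2·[19.2·11.6·0.32 + 19.2·17.2·0.27 + 19.2·23.6·0.28 + 11.6·17.2·0.26 + 11.6·23.6·0.11 + 17.2·23.6·0.06] = 1356 + 787.306 = 2143.31.
With uncorrelated errors the cross-covariances are all true-score covariance, so they carry over unchanged; only the diagonal terms shrink to ρᵢσᵢ².
True-score variance = [19.2²·0.60 + 11.6²·0.70 + 17.2²·0.76 + 23.6²·0.84] + 787.306 = 1008.06 + 787.306 = 1795.37.
Reliability = 1795.37 / 2143.31 = 0.838.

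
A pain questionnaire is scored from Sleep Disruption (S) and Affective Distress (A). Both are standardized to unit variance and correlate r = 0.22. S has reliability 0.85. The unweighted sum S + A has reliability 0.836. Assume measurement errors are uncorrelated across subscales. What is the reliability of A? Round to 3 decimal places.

Var(S+A) = 2 + 2·0.22 = 2.440.
True-score variance = ρ_S + ρ_A + 2·0.22, so 0.836 = (0.85 + ρ_A + 0.44) / 2.440.
ρ_A = 0.836·2.440 − 0.85 − 0.44 = 0.750.

0.750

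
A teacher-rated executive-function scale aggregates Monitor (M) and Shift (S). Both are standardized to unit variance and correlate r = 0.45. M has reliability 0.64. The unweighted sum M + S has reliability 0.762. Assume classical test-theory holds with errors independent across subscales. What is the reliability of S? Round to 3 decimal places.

Var(M+S) = 2 + 2·0.45 = 2.900.
True-score variance = ρ_M + ρ_S + 2·0.45, so 0.762 = (0.64 + ρ_S + 0.90) / 2.900.
ρ_S = 0.762·2.900 − 0.64 − 0.90 = 0.670.

0.670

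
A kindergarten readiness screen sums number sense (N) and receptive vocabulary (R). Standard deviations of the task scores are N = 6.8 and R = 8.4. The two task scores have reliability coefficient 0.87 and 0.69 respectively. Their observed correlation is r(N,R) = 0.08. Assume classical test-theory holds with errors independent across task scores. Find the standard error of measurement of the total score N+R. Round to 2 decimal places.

Var(total) = 116.8 + 9.1392 = 125.939.
True-score variance = 88.9152 + 9.1392 = 98.0544, so reliability = 0.7786.
Error variance = 125.939 − 98.0544 = 27.8848; SEM = √27.8848 = 5.28.

5.28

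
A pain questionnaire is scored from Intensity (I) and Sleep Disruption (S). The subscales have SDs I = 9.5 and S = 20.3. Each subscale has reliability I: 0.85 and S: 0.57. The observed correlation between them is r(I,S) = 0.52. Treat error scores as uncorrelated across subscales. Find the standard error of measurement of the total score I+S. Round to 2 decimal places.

13.81

Var(total) = 502.34 + 200.564 = 702.904.
True-score variance = 311.604 + 200.564 = 512.168, so reliability = 0.7286.
Error variance = 702.904 − 512.168 = 190.736; SEM = √190.736 = 13.81.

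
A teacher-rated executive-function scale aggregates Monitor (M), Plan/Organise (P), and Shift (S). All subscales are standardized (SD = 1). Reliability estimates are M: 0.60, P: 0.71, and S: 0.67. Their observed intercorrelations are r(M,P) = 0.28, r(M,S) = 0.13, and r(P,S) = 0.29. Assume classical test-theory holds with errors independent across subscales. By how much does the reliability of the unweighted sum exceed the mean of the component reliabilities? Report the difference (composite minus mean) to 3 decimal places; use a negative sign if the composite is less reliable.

Var(sum) = 3 + 1.4 = 4.4; true-score variance = 1.98 + 1.4 = 3.38; composite reliability = 0.7682.
Mean component reliability = 0.6600.
Difference = 0.7682 − 0.6600 = 0.108.

0.108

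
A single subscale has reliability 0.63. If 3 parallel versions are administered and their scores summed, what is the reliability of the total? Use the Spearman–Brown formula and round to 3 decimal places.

0.836

ρ_k = kρ / (1 + (k−1)ρ) = 3·0.63 / (1 + 2·0.63) = 1.890 / 2.260 = 0.836.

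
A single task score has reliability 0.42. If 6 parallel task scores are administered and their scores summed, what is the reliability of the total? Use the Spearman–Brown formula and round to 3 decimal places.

0.813

ρ_k = kρ / (1 + (k−1)ρ) = 6·0.42 / (1 + 5·0.42) = 2.520 / 3.100 = 0.813.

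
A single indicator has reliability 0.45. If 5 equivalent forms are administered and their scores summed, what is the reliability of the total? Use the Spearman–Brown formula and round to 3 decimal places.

0.804

ρ_k = kρ / (1 + (k−1)ρ) = 5·0.45 / (1 + 4·0.45) = 2.250 / 2.800 = 0.804.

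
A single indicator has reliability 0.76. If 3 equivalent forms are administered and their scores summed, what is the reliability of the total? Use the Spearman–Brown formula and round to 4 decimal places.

0.9048

ρ_k = kρ / (1 + (k−1)ρ) = 3·0.76 / (1 + 2·0.76) = 2.280 / 2.520 = 0.9048.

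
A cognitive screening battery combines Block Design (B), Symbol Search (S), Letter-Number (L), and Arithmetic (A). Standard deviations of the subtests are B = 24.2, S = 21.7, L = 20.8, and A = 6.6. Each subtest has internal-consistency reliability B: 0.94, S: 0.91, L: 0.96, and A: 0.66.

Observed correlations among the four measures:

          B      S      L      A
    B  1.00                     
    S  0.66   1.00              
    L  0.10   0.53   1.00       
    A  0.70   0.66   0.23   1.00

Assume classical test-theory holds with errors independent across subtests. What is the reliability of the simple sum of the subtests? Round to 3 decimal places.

Var(B+S+L+A) = 24.2² + 21.7² + 20.8² + 6.6² + 2·[24.2·21.7·0.66 + 24.2·20.8·0.10 + 24.2·6.6·0.70 + 21.7·20.8·0.53 + 21.7·6.6·0.66 + 20.8·6.6·0.23] = 1532.73 + 1748.11 = 3280.84.
Because errors are independent across components, Cov(Tᵢ,Tⱼ) = Cov(Xᵢ,Xⱼ); the off-diagonal part of the true-score variance is the same as above.
True-score variance = [24.2²·0.94 + 21.7²·0.91 + 20.8²·0.96 + 6.6²·0.66] + 1748.11 = 1423.1 + 1748.11 = 3171.2.
Reliability = 3171.2 / 3280.84 = 0.967.

0.967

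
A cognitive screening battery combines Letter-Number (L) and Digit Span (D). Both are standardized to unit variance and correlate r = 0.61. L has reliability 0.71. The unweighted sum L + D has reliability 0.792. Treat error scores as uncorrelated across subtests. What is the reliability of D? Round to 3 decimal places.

Var(L+D) = 2 + 2·0.61 = 3.220.
True-score variance = ρ_L + ρ_D + 2·0.61, so 0.792 = (0.71 + ρ_D + 1.22) / 3.220.
ρ_D = 0.792·3.220 − 0.71 − 1.22 = 0.620.

0.620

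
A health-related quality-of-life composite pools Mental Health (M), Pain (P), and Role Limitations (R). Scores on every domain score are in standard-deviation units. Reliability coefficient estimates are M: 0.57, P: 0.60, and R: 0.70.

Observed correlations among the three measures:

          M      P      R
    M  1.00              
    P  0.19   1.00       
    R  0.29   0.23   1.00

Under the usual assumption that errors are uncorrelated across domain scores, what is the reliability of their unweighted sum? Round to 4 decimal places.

Var(M+P+R) = 3 + 2·[0.19 + 0.29 + 0.23] = 3 + 1.42 = 4.42.
Because errors are independent across components, Cov(Tᵢ,Tⱼ) = Cov(Xᵢ,Xⱼ); the off-diagonal part of the true-score variance is the same as above.
True-score variance = [0.57 + 0.60 + 0.70] + 1.42 = 1.87 + 1.42 = 3.29.
Reliability = 3.29 / 4.42 = 0.7443.

0.7443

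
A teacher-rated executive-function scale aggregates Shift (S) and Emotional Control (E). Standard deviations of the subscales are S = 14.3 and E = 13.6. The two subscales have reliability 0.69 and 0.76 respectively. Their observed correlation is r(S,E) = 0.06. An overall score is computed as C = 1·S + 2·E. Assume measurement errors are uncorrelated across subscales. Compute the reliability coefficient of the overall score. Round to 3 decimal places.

0.757

Var(C) = 14.3² + 2²·13.6² + 2·[2·14.3·13.6·0.06] = 944.33 + 46.6752 = 991.005.
Because errors are independent across components, Cov(Tᵢ,Tⱼ) = Cov(Xᵢ,Xⱼ); the off-diagonal part of the true-score variance is the same as above.
True-score variance = [14.3²·0.69 + 2²·13.6²·0.76] + 46.6752 = 703.376 + 46.6752 = 750.052.
Reliability = 750.052 / 991.005 = 0.757.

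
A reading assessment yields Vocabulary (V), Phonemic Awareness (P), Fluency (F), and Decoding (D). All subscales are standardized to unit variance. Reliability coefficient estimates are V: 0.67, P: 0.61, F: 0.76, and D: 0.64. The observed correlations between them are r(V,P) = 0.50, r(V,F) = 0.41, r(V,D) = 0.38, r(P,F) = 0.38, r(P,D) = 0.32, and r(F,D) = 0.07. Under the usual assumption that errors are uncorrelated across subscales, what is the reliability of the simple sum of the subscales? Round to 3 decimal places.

0.837

Var(V+P+F+D) = 4 + 2·[0.50 + 0.41 + 0.38 + 0.38 + 0.32 + 0.07] = 4 + 4.12 = 8.12.
With uncorrelated errors the cross-covariances are all true-score covariance, so they carry over unchanged; only the diagonal terms shrink to ρᵢσᵢ².
True-score variance = [0.67 + 0.61 + 0.76 + 0.64] + 4.12 = 2.68 + 4.12 = 6.8.
Reliability = 6.8 / 8.12 = 0.837.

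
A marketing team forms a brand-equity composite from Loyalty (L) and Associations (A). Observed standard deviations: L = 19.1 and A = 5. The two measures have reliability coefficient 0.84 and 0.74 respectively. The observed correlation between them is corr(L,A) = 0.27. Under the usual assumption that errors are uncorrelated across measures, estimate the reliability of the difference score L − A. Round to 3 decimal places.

Var(L−A) = 19.1² + 5² − 2·19.1·5·0.27 = 389.81 − 51.57 = 338.24.
Because errors are independent across components, Cov(Tᵢ,Tⱼ) = Cov(Xᵢ,Xⱼ); the off-diagonal part of the true-score variance is the same as above.
True-score variance = [19.1²·0.84 + 5²·0.74] − 51.57 = 324.94 − 51.57 = 273.37.
Reliability = 273.37 / 338.24 = 0.808.

0.808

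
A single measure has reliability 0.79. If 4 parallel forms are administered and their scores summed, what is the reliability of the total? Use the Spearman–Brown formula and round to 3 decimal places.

ρ_k = kρ / (1 + (k−1)ρ) = 4·0.79 / (1 + 3·0.79) = 3.160 / 3.370 = 0.938.

0.938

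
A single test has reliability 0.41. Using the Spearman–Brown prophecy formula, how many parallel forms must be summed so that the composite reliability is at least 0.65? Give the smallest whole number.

k ≥ ρ*(1−ρ₁)/(ρ₁(1−ρ*)) = 0.65·0.59 / (0.41·0.35) = 2.672.
Smallest integer k = 3.

3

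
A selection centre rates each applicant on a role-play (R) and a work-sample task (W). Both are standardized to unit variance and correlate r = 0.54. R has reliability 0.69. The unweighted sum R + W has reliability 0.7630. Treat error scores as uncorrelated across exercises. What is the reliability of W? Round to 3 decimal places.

Var(R+W) = 2 + 2·0.54 = 3.080.
True-score variance = ρ_R + ρ_W + 2·0.54, so 0.7630 = (0.69 + ρ_W + 1.08) / 3.080.
ρ_W = 0.7630·3.080 − 0.69 − 1.08 = 0.580.

0.580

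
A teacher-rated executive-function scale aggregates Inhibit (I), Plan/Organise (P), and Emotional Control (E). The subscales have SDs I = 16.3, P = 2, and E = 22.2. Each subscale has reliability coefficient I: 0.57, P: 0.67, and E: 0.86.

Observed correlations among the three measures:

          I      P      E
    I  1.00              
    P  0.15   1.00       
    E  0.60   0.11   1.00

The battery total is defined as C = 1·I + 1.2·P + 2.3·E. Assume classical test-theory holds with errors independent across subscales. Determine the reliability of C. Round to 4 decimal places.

Var(C) = 16.3² + 1.2²·2² + 2.3²·22.2² + 2·[1.2·16.3·2·0.15 + 2.3·16.3·22.2·0.60 + 2.76·2·22.2·0.11] = 2878.57 + 1037.43 = 3916.
Under uncorrelated errors the observed covariances equal the true-score covariances, so only the own-variance terms attenuate.
True-score variance = [16.3²·0.57 + 1.2²·2²·0.67 + 2.3²·22.2²·0.86] + 1037.43 = 2397.43 + 1037.43 = 3434.86.
Reliability = 3434.86 / 3916 = 0.8771.

0.8771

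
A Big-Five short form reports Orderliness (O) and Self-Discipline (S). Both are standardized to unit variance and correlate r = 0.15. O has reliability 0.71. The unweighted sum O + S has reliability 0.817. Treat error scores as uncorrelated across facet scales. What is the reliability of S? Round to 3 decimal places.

Var(O+S) = 2 + 2·0.15 = 2.300.
True-score variance = ρ_O + ρ_S + 2·0.15, so 0.817 = (0.71 + ρ_S + 0.30) / 2.300.
ρ_S = 0.817·2.300 − 0.71 − 0.30 = 0.869.

0.869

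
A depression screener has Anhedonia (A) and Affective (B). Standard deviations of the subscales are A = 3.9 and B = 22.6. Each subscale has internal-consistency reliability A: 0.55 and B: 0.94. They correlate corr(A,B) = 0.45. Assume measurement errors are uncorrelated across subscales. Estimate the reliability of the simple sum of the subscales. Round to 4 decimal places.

Var(A+B) = 3.9² + 22.6² + 2·[3.9·22.6·0.45] = 525.97 + 79.326 = 605.296.
Under uncorrelated errors the observed covariances equal the true-score covariances, so only the own-variance terms attenuate.
True-score variance = [3.9²·0.55 + 22.6²·0.94] + 79.326 = 488.48 + 79.326 = 567.806.
Reliability = 567.806 / 605.296 = 0.9381.

0.9381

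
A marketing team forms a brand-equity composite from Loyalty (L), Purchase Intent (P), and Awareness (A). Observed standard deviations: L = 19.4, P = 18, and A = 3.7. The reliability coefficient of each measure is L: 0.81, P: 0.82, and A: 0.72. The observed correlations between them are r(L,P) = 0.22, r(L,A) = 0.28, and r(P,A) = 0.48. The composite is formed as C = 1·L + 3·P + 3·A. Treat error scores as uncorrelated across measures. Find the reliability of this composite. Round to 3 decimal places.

0.862

Var(C) = 19.4² + 3²·18² + 3²·3.7² + 2·[3·19.4·18·0.22 + 3·19.4·3.7·0.28 + 9·18·3.7·0.48] = 3415.57 + 1156.96 = 4572.53.
With uncorrelated errors the cross-covariances are all true-score covariance, so they carry over unchanged; only the diagonal terms shrink to ρᵢσᵢ².
True-score variance = [19.4²·0.81 + 3²·18²·0.82 + 3²·3.7²·0.72] + 1156.96 = 2784.68 + 1156.96 = 3941.64.
Reliability = 3941.64 / 4572.53 = 0.862.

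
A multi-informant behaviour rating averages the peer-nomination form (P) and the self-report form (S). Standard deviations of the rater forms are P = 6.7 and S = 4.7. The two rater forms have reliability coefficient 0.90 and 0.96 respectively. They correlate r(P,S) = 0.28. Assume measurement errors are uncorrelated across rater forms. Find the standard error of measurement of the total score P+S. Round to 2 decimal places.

Var(total) = 66.98 + 17.6344 = 84.6144.
True-score variance = 61.6074 + 17.6344 = 79.2418, so reliability = 0.9365.
Error variance = 84.6144 − 79.2418 = 5.3726; SEM = √5.3726 = 2.32.

2.32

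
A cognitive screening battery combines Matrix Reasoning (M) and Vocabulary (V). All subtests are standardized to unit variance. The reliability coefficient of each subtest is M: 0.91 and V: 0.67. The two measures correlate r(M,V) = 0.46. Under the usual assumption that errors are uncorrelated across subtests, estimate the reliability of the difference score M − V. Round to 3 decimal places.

Var(M−V) = 1 + 1 − 2·0.46 = 2 − 0.92 = 1.08.
Because errors are independent across components, Cov(Tᵢ,Tⱼ) = Cov(Xᵢ,Xⱼ); the off-diagonal part of the true-score variance is the same as above.
True-score variance = [0.91 + 0.67] − 0.92 = 1.58 − 0.92 = 0.66.
Reliability = 0.66 / 1.08 = 0.611.

0.611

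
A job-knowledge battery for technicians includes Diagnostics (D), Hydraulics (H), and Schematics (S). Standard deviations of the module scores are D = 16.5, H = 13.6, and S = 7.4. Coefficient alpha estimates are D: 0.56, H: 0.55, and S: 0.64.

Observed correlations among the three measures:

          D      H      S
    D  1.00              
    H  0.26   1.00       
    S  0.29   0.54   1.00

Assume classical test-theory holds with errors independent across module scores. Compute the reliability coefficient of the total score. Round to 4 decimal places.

0.7244

Var(D+H+S) = 16.5² + 13.6² + 7.4² + 2·[16.5·13.6·0.26 + 16.5·7.4·0.29 + 13.6·7.4·0.54] = 511.97 + 296.197 = 808.167.
Because errors are independent across components, Cov(Tᵢ,Tⱼ) = Cov(Xᵢ,Xⱼ); the off-diagonal part of the true-score variance is the same as above.
True-score variance = [16.5²·0.56 + 13.6²·0.55 + 7.4²·0.64] + 296.197 = 289.234 + 296.197 = 585.432.
Reliability = 585.432 / 808.167 = 0.7244.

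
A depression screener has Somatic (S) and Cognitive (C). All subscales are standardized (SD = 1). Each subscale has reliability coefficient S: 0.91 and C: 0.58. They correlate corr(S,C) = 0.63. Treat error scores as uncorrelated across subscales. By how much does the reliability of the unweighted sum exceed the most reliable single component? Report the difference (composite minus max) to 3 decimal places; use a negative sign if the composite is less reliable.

-0.066

Var(sum) = 2 + 1.26 = 3.26; true-score variance = 1.49 + 1.26 = 2.75; composite reliability = 0.8436.
Max component reliability = 0.9100.
Difference = 0.8436 − 0.9100 = -0.066.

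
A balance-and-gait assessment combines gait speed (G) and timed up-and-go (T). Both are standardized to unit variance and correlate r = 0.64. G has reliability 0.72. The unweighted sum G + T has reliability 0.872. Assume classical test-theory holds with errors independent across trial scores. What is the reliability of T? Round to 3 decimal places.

0.860

Var(G+T) = 2 + 2·0.64 = 3.280.
True-score variance = ρ_G + ρ_T + 2·0.64, so 0.872 = (0.72 + ρ_T + 1.28) / 3.280.
ρ_T = 0.872·3.280 − 0.72 − 1.28 = 0.860.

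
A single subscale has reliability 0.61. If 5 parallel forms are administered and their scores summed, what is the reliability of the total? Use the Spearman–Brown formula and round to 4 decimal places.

0.8866

ρ_k = kρ / (1 + (k−1)ρ) = 5·0.61 / (1 + 4·0.61) = 3.050 / 3.440 = 0.8866.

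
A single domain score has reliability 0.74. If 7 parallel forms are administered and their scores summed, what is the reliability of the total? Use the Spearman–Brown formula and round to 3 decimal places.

0.952

ρ_k = kρ / (1 + (k−1)ρ) = 7·0.74 / (1 + 6·0.74) = 5.180 / 5.440 = 0.952.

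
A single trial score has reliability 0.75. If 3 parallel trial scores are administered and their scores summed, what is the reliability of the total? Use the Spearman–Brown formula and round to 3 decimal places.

ρ_k = kρ / (1 + (k−1)ρ) = 3·0.75 / (1 + 2·0.75) = 2.250 / 2.500 = 0.900.

0.900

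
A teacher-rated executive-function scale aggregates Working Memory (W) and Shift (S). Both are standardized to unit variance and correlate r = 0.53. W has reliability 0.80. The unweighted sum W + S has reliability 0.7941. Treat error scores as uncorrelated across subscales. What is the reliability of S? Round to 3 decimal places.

Var(W+S) = 2 + 2·0.53 = 3.060.
True-score variance = ρ_W + ρ_S + 2·0.53, so 0.7941 = (0.80 + ρ_S + 1.06) / 3.060.
ρ_S = 0.7941·3.060 − 0.80 − 1.06 = 0.570.

0.570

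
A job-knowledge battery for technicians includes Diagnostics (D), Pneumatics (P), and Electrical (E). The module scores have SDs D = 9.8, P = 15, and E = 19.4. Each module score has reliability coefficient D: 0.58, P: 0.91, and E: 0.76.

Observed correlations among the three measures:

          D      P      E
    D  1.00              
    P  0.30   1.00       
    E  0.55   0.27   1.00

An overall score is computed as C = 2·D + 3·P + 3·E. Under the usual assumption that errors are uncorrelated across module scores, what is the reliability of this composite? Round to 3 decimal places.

0.871

Var(C) = 2²·9.8² + 3²·15² + 3²·19.4² + 2·[6·9.8·15·0.30 + 6·9.8·19.4·0.55 + 9·15·19.4·0.27] = 5796.4 + 3198.25 = 8994.65.
With uncorrelated errors the cross-covariances are all true-score covariance, so they carry over unchanged; only the diagonal terms shrink to ρᵢσᵢ².
True-score variance = [2²·9.8²·0.58 + 3²·15²·0.91 + 3²·19.4²·0.76] + 3198.25 = 4639.87 + 3198.25 = 7838.12.
Reliability = 7838.12 / 8994.65 = 0.871.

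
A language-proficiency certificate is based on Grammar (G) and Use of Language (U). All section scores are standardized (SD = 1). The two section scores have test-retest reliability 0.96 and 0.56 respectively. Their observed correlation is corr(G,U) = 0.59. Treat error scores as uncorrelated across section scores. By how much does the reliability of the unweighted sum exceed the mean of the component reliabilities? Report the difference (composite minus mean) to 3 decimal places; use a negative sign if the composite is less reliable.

0.089

Var(sum) = 2 + 1.18 = 3.18; true-score variance = 1.52 + 1.18 = 2.7; composite reliability = 0.8491.
Mean component reliability = 0.7600.
Difference = 0.8491 − 0.7600 = 0.089.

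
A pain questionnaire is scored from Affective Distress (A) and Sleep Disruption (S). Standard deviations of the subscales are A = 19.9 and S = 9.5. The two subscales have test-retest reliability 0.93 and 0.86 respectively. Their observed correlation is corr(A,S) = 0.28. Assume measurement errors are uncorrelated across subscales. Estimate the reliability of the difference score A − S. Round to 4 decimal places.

0.8939

Var(A−S) = 19.9² + 9.5² − 2·19.9·9.5·0.28 = 486.26 − 105.868 = 380.392.
Under uncorrelated errors the observed covariances equal the true-score covariances, so only the own-variance terms attenuate.
True-score variance = [19.9²·0.93 + 9.5²·0.86] − 105.868 = 445.904 − 105.868 = 340.036.
Reliability = 340.036 / 380.392 = 0.8939.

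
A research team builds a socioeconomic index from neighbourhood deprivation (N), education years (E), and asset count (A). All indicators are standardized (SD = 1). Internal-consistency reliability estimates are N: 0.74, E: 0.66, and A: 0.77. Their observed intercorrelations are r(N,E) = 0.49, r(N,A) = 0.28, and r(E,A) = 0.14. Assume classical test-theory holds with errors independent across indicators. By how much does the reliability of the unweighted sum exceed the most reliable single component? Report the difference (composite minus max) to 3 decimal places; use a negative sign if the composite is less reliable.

Var(sum) = 3 + 1.82 = 4.82; true-score variance = 2.17 + 1.82 = 3.99; composite reliability = 0.8278.
Max component reliability = 0.7700.
Difference = 0.8278 − 0.7700 = 0.058.

0.058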